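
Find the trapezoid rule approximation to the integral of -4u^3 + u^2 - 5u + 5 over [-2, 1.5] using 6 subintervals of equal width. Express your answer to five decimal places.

37.39815

Δu = (1.5 − (-2))/6 = 7/12.
f(-2) = 51, f(-17/12) = 1375/54, f(-5/6) = 1315/108, f(-0.25) = 6.375, f(1/3) = 89/27, f(11/12) = -197/108, f(1.5) = -13.75.
T_6 = (Δu/2)·[f(u_0) + 2f(u_1) + ... + 2f(u_{5}) + f(u_6)].
Sum ≈ 37.39815.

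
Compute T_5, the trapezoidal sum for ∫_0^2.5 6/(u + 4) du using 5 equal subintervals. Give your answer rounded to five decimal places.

2.91789

Δu = (2.5 − 0)/5 = 0.5.
f(0) = 1.5, f(0.5) = 4/3, f(1) = 1.2, f(1.5) = 12/11, f(2) = 1, f(2.5) = 12/13.
T_5 = (Δu/2)·[f(u_0) + 2f(u_1) + ... + 2f(u_{4}) + f(u_5)].
Sum ≈ 2.91789.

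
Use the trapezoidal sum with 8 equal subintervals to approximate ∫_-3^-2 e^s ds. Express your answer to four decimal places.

Δs = (-2 − (-3))/8 = 0.125.
f(-3) ≈ 0.0498, f(-2.875) ≈ 0.0564, f(-2.75) ≈ 0.0639, f(-2.625) ≈ 0.0724, f(-2.5) ≈ 0.0821, f(-2.375) ≈ 0.0930, f(-2.25) ≈ 0.1054, f(-2.125) ≈ 0.1194, f(-2) ≈ 0.1353.
T_8 = (Δs/2)·[f(s_0) + 2f(s_1) + ... + 2f(s_{7}) + f(s_8)].
Sum ≈ 0.0857.

0.0857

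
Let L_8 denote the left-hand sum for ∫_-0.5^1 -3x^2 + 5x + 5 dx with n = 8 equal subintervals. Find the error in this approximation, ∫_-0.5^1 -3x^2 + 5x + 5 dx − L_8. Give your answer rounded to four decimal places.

Exact integral: ∫_-0.5^1 f(x) dx = 8.25.
L_8 ≈ 7.731445.
Error ≈ 8.25 − 7.731445 ≈ 0.5186.

0.5186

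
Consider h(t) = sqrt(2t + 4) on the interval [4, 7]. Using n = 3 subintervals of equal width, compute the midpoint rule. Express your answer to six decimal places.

11.601640

Δt = (7 − 4)/3 = 1.
Midpoints: 4.5, 5.5, 6.5.
h(4.5) ≈ 3.605551, h(5.5) ≈ 3.872983, h(6.5) ≈ 4.123106.
Sum = Δt · [h(4.5) + h(5.5) + h(6.5)].
Sum ≈ 11.601640.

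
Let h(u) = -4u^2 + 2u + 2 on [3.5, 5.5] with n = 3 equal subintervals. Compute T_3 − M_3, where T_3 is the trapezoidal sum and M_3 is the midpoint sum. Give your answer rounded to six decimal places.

T_3 ≈ -143.25925926.
M_3 ≈ -142.37037037.
T_3 − M_3 ≈ -0.888889.

-0.888889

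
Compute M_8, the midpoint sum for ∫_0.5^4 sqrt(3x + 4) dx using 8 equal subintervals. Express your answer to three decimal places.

11.358

Δx = (4 − 0.5)/8 = 0.4375.
Midpoints: 0.71875, 1.15625, 1.59375, 2.03125, 2.46875, 2.90625, 3.34375, 3.78125.
f(0.71875) ≈ 2.481, f(1.15625) ≈ 2.733, f(1.59375) ≈ 2.963, f(2.03125) ≈ 3.177, f(2.46875) ≈ 3.377, f(2.90625) ≈ 3.566, f(3.34375) ≈ 3.746, f(3.78125) ≈ 3.917.
Sum = Δx · [f(0.71875) + f(1.15625) + f(1.59375) + ...].
Sum ≈ 11.358.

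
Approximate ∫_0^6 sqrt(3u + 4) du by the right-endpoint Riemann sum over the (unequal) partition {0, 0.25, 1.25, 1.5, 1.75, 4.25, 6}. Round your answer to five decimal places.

Subinterval widths: 0.25, 1, 0.25, 0.25, 2.5, 1.75.
Right endpoints: 0.25, 1.25, 1.5, 1.75, 4.25, 6.
f(0.25) ≈ 2.17945, f(1.25) ≈ 2.78388, f(1.5) ≈ 2.91548, f(1.75) ≈ 3.04138, f(4.25) ≈ 4.09268, f(6) ≈ 4.69042.
Sum = Σ Δu_i · f(u_i).
Sum ≈ 23.25788.

23.25788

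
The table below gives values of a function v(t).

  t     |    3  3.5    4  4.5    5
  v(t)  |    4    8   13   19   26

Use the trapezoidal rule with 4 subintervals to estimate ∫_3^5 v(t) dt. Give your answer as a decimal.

Δt = 0.5.
T_4 = (0.5/2)·[4 + 2·8 + 2·13 + 2·19 + 26] = 27.5.

27.5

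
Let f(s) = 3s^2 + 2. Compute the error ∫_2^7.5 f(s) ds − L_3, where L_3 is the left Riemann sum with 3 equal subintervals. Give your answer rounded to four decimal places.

134.4444

Exact integral: ∫_2^7.5 f(s) ds = 424.875.
L_3 ≈ 290.430556.
Error ≈ 424.875 − 290.430556 ≈ 134.4444.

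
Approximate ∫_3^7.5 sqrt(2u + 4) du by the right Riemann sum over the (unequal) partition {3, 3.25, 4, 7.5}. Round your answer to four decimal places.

18.6643

Subinterval widths: 0.25, 0.75, 3.5.
Right endpoints: 3.25, 4, 7.5.
f(3.25) ≈ 3.2404, f(4) ≈ 3.4641, f(7.5) ≈ 4.3589.
Sum = Σ Δu_i · f(u_i).
Sum ≈ 18.6643.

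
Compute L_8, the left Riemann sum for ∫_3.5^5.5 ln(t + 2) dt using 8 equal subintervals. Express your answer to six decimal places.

Δt = (5.5 − 3.5)/8 = 0.25.
Left endpoints: 3.5, 3.75, 4, 4.25, 4.5, 4.75, 5, 5.25.
f(3.5) ≈ 1.704748, f(3.75) ≈ 1.749200, f(4) ≈ 1.791759, f(4.25) ≈ 1.832581, f(4.5) ≈ 1.871802, f(4.75) ≈ 1.909543, f(5) ≈ 1.945910, f(5.25) ≈ 1.981001.
Sum = Δt · [f(3.5) + f(3.75) + f(4) + ...].
Sum ≈ 3.696636.

3.696636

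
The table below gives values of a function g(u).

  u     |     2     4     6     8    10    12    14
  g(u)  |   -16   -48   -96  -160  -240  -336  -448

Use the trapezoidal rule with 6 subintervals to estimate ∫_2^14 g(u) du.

-2224

Δu = 2.
T_6 = (2/2)·[(-16) + 2·(-48) + 2·(-96) + 2·(-160) + 2·(-240) + 2·(-336) + (-448)] = -2224.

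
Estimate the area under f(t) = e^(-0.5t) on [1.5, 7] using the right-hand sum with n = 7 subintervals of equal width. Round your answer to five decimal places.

Δt = (7 − 1.5)/7 = 11/14.
Right endpoints: 16/7, 43/14, 27/7, 65/14, 38/7, 87/14, 7.
f(16/7) ≈ 0.31891, f(43/14) ≈ 0.21530, f(27/7) ≈ 0.14536, f(65/14) ≈ 0.09813, f(38/7) ≈ 0.06625, f(87/14) ≈ 0.04473, f(7) ≈ 0.03020.
Sum = Δt · [f(16/7) + f(43/14) + f(27/7) + ...].
Sum ≈ 0.72197.

0.72197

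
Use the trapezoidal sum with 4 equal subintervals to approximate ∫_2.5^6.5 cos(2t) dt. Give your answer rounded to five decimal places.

0.44275

Δt = (6.5 − 2.5)/4 = 1.
f(2.5) ≈ 0.28366, f(3.5) ≈ 0.75390, f(4.5) ≈ -0.91113, f(5.5) ≈ 0.00443, f(6.5) ≈ 0.90745.
T_4 = (Δt/2)·[f(t_0) + 2f(t_1) + 2f(t_2) + 2f(t_3) + f(t_4)].
Sum ≈ 0.44275.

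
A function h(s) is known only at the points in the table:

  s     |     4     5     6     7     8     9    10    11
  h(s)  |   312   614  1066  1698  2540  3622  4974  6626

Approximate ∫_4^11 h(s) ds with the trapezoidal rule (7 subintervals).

Δs = 1.
T_7 = (1/2)·[312 + 2·614 + 2·1066 + 2·1698 + 2·2540 + 2·3622 + 2·4974 + 6626] = 17983.

17983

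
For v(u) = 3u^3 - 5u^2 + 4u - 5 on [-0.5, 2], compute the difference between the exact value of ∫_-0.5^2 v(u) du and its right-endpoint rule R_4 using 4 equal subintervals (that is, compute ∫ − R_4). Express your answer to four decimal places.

Exact integral: ∫_-0.5^2 v(u) du ≈ -6.588542.
R_4 ≈ -1.420898.
Error ≈ -6.588542 − (-1.420898) ≈ -5.1676.

-5.1676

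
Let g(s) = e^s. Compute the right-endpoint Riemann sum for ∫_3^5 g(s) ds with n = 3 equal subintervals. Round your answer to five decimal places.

175.82153

Δs = (5 − 3)/3 = 2/3.
Right endpoints: 11/3, 13/3, 5.
g(11/3) ≈ 39.12128, g(13/3) ≈ 76.19786, g(5) ≈ 148.41316.
Sum = Δs · [g(11/3) + g(13/3) + g(5)].
Sum ≈ 175.82153.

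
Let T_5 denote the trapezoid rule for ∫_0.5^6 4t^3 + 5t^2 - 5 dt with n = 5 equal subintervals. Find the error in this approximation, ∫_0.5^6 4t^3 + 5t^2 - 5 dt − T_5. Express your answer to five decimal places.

-48.80333

Exact integral: ∫_0.5^6 f(t) dt ≈ 1628.2291667.
T_5 = 1677.0325.
Error ≈ 1628.2291667 − 1677.0325 ≈ -48.80333.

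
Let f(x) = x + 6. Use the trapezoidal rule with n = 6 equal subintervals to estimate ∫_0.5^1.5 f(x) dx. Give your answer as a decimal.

Δx = (1.5 − 0.5)/6 = 1/6.
f(0.5) = 6.5, f(2/3) = 20/3, f(5/6) = 41/6, f(1) = 7, f(7/6) = 43/6, f(4/3) = 22/3, f(1.5) = 7.5.
T_6 = (Δx/2)·[f(x_0) + 2f(x_1) + ... + 2f(x_{5}) + f(x_6)].
Sum = 7.

7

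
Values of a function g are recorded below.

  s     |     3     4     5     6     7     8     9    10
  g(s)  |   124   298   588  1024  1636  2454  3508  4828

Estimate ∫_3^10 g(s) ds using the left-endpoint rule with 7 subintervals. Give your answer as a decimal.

9632

Δs = 1.
Sum = 1·[124 + 298 + 588 + 1024 + 1636 + 2454 + 3508] = 9632.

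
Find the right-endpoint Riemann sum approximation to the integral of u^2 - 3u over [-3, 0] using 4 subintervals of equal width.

Δu = (0 − (-3))/4 = 0.75.
Right endpoints: -2.25, -1.5, -0.75, 0.
f(-2.25) = 11.8125, f(-1.5) = 6.75, f(-0.75) = 2.8125, f(0) = 0.
Sum = Δu · [f(-2.25) + f(-1.5) + f(-0.75) + f(0)].
Sum = 16.03125.

16.03125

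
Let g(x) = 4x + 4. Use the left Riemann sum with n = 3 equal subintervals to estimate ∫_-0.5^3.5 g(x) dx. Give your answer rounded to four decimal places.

29.3333

Δx = (3.5 − (-0.5))/3 = 4/3.
Left endpoints: -0.5, 5/6, 13/6.
g(-0.5) = 2, g(5/6) = 22/3, g(13/6) = 38/3.
Sum = Δx · [g(-0.5) + g(5/6) + g(13/6)].
Sum ≈ 29.3333.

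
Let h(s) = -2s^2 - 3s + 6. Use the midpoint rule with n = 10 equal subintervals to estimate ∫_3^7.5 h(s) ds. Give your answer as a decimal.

Δs = (7.5 − 3)/10 = 0.45.
Midpoints: 3.225, 3.675, 4.125, 4.575, 5.025, 5.475, 5.925, 6.375, 6.825, 7.275.
h(3.225) = -24.47625, h(3.675) = -32.03625, h(4.125) = -40.40625, h(4.575) = -49.58625, h(5.025) = -59.57625, h(5.475) = -70.37625, h(5.925) = -81.98625, h(6.375) = -94.40625, h(6.825) = -107.63625, h(7.275) = -121.67625.
Sum = Δs · [h(3.225) + h(3.675) + h(4.125) + ...].
Sum = -306.973125.

-306.973125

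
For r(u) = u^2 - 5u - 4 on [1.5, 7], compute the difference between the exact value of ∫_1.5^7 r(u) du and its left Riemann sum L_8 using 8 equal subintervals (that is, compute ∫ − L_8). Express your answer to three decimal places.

Exact integral: ∫_1.5^7 r(u) du ≈ -25.66667.
L_8 ≈ -31.85059.
Error ≈ -25.66667 − (-31.85059) ≈ 6.184.

6.184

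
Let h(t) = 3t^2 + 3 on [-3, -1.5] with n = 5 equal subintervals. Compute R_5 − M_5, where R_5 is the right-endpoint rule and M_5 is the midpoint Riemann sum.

-2.93625

R_5 = 25.155.
M_5 = 28.09125.
R_5 − M_5 = -2.93625.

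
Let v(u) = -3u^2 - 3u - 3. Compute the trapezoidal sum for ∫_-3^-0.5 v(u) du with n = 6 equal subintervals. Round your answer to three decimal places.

Δu = (-0.5 − (-3))/6 = 5/12.
v(-3) = -21, v(-31/12) = -733/48, v(-13/6) = -127/12, v(-1.75) = -6.9375, v(-4/3) = -13/3, v(-11/12) = -133/48, v(-0.5) = -2.25.
T_6 = (Δu/2)·[v(u_0) + 2v(u_1) + ... + 2v(u_{5}) + v(u_6)].
Sum ≈ -21.467.

-21.467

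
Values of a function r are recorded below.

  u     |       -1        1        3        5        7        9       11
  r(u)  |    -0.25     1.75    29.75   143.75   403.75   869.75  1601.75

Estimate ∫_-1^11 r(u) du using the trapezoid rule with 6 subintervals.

4499

Δu = 2.
T_6 = (2/2)·[(-0.25) + 2·1.75 + 2·29.75 + 2·143.75 + 2·403.75 + 2·869.75 + 1601.75] = 4499.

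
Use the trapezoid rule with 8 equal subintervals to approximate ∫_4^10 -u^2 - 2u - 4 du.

-420.5625

Δu = (10 − 4)/8 = 0.75.
f(4) = -28, f(4.75) = -36.0625, f(5.5) = -45.25, f(6.25) = -55.5625, f(7) = -67, f(7.75) = -79.5625, f(8.5) = -93.25, f(9.25) = -108.0625, f(10) = -124.
T_8 = (Δu/2)·[f(u_0) + 2f(u_1) + ... + 2f(u_{7}) + f(u_8)].
Sum = -420.5625.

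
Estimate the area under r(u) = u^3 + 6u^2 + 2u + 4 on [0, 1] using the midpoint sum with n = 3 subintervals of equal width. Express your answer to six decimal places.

7.180556

Δu = (1 − 0)/3 = 1/3.
Midpoints: 1/6, 0.5, 5/6.
r(1/6) = 973/216, r(0.5) = 6.625, r(5/6) = 2249/216.
Sum = Δu · [r(1/6) + r(0.5) + r(5/6)].
Sum ≈ 7.180556.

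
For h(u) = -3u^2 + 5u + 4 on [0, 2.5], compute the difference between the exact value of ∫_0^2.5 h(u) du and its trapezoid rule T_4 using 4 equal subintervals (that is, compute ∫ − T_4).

0.48828125

Exact integral: ∫_0^2.5 h(u) du = 10.
T_4 = 9.51171875.
Error = 10 − 9.51171875 = 0.48828125.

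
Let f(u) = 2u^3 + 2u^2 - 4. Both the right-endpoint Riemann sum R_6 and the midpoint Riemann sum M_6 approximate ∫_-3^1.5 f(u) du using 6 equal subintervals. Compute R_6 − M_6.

16.13671875

R_6 = -19.0546875.
M_6 = -35.19140625.
R_6 − M_6 = 16.13671875.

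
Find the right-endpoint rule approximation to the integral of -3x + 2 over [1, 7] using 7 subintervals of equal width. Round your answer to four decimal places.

Δx = (7 − 1)/7 = 6/7.
Right endpoints: 13/7, 19/7, 25/7, 31/7, 37/7, 43/7, 7.
f(13/7) = -25/7, f(19/7) = -43/7, f(25/7) = -61/7, f(31/7) = -79/7, f(37/7) = -97/7, f(43/7) = -115/7, f(7) = -19.
Sum = Δx · [f(13/7) + f(19/7) + f(25/7) + ...].
Sum ≈ -67.7143.

-67.7143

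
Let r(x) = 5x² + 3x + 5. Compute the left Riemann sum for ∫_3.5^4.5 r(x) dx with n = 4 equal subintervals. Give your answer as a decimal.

92.09375

Δx = (4.5 − 3.5)/4 = 0.25.
Left endpoints: 3.5, 3.75, 4, 4.25.
r(3.5) = 76.75, r(3.75) = 86.5625, r(4) = 97, r(4.25) = 108.0625.
Sum = Δx · [r(3.5) + r(3.75) + r(4) + r(4.25)].
Sum = 92.09375.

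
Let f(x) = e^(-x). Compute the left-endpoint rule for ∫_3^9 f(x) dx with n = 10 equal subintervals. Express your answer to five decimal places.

Δx = (9 − 3)/10 = 0.6.
Left endpoints: 3, 3.6, 4.2, 4.8, 5.4, 6, 6.6, 7.2, 7.8, 8.4.
f(3) ≈ 0.04979, f(3.6) ≈ 0.02732, f(4.2) ≈ 0.01500, f(4.8) ≈ 0.00823, f(5.4) ≈ 0.00452, f(6) ≈ 0.00248, f(6.6) ≈ 0.00136, f(7.2) ≈ 0.00075, f(7.8) ≈ 0.00041, f(8.4) ≈ 0.00022.
Sum = Δx · [f(3) + f(3.6) + f(4.2) + ...].
Sum ≈ 0.06604.

0.06604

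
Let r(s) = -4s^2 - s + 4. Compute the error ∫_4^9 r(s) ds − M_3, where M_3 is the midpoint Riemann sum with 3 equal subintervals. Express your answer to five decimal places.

Exact integral: ∫_4^9 r(s) ds ≈ -899.1666667.
M_3 ≈ -894.5370370.
Error ≈ -899.1666667 − (-894.5370370) ≈ -4.62963.

-4.62963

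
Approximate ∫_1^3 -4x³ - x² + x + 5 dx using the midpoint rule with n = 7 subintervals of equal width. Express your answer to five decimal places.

Δx = (3 − 1)/7 = 2/7.
Midpoints: 8/7, 10/7, 12/7, 2, 16/7, 18/7, 20/7.
f(8/7) = -389/343, f(10/7) = -2495/343, f(12/7) = -5617/343, f(2) = -29, f(16/7) = -15677/343, f(18/7) = -22999/343, f(20/7) = -32105/343.
Sum = Δx · [f(8/7) + f(10/7) + f(12/7) + ...].
Sum ≈ -74.32653.

-74.32653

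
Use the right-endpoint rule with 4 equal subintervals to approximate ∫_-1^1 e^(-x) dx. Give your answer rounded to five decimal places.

1.81157

Δx = (1 − (-1))/4 = 0.5.
Right endpoints: -0.5, 0, 0.5, 1.
f(-0.5) ≈ 1.64872, f(0) ≈ 1.00000, f(0.5) ≈ 0.60653, f(1) ≈ 0.36788.
Sum = Δx · [f(-0.5) + f(0) + f(0.5) + f(1)].
Sum ≈ 1.81157.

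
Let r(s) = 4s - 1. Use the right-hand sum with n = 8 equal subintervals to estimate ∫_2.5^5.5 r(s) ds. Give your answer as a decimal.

Δs = (5.5 − 2.5)/8 = 0.375.
Right endpoints: 2.875, 3.25, 3.625, 4, 4.375, 4.75, 5.125, 5.5.
r(2.875) = 10.5, r(3.25) = 12, r(3.625) = 13.5, r(4) = 15, r(4.375) = 16.5, r(4.75) = 18, r(5.125) = 19.5, r(5.5) = 21.
Sum = Δs · [r(2.875) + r(3.25) + r(3.625) + ...].
Sum = 47.25.

47.25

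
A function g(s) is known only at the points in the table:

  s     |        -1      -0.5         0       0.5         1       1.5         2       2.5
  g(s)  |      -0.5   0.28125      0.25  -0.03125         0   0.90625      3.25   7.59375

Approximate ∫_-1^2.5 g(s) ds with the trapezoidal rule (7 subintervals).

4.1015625

Δs = 0.5.
T_7 = (0.5/2)·[(-0.5) + 2·0.28125 + 2·0.25 + 2·(-0.03125) + 2·0 + 2·0.90625 + 2·3.25 + 7.59375] = 4.1015625.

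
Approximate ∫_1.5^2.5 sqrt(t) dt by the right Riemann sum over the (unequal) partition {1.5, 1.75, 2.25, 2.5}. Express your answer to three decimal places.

Subinterval widths: 0.25, 0.5, 0.25.
Right endpoints: 1.75, 2.25, 2.5.
f(1.75) ≈ 1.323, f(2.25) ≈ 1.500, f(2.5) ≈ 1.581.
Sum = Σ Δt_i · f(t_i).
Sum ≈ 1.476.

1.476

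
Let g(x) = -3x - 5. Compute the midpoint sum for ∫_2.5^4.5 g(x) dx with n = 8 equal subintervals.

-31

Δx = (4.5 − 2.5)/8 = 0.25.
Midpoints: 2.625, 2.875, 3.125, 3.375, 3.625, 3.875, 4.125, 4.375.
g(2.625) = -12.875, g(2.875) = -13.625, g(3.125) = -14.375, g(3.375) = -15.125, g(3.625) = -15.875, g(3.875) = -16.625, g(4.125) = -17.375, g(4.375) = -18.125.
Sum = Δx · [g(2.625) + g(2.875) + g(3.125) + ...].
Sum = -31.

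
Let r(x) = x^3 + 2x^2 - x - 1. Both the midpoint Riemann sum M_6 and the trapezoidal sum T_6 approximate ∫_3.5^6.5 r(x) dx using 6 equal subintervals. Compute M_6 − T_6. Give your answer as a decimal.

-3.1875

M_6 = 544.1875.
T_6 = 547.375.
M_6 − T_6 = -3.1875.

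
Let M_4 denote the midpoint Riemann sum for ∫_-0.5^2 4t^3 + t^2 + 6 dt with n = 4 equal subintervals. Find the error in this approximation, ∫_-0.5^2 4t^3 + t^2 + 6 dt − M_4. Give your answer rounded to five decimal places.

Exact integral: ∫_-0.5^2 f(t) dt ≈ 33.6458333.
M_4 = 32.83203125.
Error ≈ 33.6458333 − 32.83203125 ≈ 0.81380.

0.81380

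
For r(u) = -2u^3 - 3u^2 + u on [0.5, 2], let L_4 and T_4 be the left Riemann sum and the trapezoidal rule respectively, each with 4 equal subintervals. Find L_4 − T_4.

L_4 ≈ -9.5566406.
T_4 ≈ -14.3378906.
L_4 − T_4 = 4.78125.

4.78125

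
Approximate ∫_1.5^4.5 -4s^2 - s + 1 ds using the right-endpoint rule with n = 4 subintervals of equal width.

-152.25

Δs = (4.5 − 1.5)/4 = 0.75.
Right endpoints: 2.25, 3, 3.75, 4.5.
f(2.25) = -21.5, f(3) = -38, f(3.75) = -59, f(4.5) = -84.5.
Sum = Δs · [f(2.25) + f(3) + f(3.75) + f(4.5)].
Sum = -152.25.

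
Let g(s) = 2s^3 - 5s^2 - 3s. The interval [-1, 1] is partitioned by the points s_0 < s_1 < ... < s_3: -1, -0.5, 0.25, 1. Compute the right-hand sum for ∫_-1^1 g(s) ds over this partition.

-5.2734375

Subinterval widths: 0.5, 0.75, 0.75.
Right endpoints: -0.5, 0.25, 1.
g(-0.5) = 0, g(0.25) = -1.03125, g(1) = -6.
Sum = Σ Δs_i · g(s_i).
Sum = -5.2734375.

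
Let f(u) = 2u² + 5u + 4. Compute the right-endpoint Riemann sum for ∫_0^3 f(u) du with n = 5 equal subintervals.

62.76

Δu = (3 − 0)/5 = 0.6.
Right endpoints: 0.6, 1.2, 1.8, 2.4, 3.
f(0.6) = 7.72, f(1.2) = 12.88, f(1.8) = 19.48, f(2.4) = 27.52, f(3) = 37.
Sum = Δu · [f(0.6) + f(1.2) + f(1.8) + f(2.4) + f(3)].
Sum = 62.76.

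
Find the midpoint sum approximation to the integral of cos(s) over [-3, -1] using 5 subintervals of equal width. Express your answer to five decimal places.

-0.70504

Δs = (-1 − (-3))/5 = 0.4.
Midpoints: -2.8, -2.4, -2, -1.6, -1.2.
f(-2.8) ≈ -0.94222, f(-2.4) ≈ -0.73739, f(-2) ≈ -0.41615, f(-1.6) ≈ -0.02920, f(-1.2) ≈ 0.36236.
Sum = Δs · [f(-2.8) + f(-2.4) + f(-2) + f(-1.6) + f(-1.2)].
Sum ≈ -0.70504.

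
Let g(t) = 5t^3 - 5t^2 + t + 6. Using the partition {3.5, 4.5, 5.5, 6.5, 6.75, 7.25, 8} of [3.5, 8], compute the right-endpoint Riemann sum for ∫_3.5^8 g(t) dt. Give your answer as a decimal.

Subinterval widths: 1, 1, 1, 0.25, 0.5, 0.75.
Right endpoints: 4.5, 5.5, 6.5, 6.75, 7.25, 8.
g(4.5) = 364.875, g(5.5) = 692.125, g(6.5) = 1174.375, g(6.75) = 1322.671875, g(7.25) = 1655.828125, g(8) = 2254.
Sum = Σ Δt_i · g(t_i).
Sum = 5080.45703125.

5080.45703125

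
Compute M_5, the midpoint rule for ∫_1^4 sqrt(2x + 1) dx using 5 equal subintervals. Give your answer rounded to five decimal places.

7.27158

Δx = (4 − 1)/5 = 0.6.
Midpoints: 1.3, 1.9, 2.5, 3.1, 3.7.
f(1.3) ≈ 1.89737, f(1.9) ≈ 2.19089, f(2.5) ≈ 2.44949, f(3.1) ≈ 2.68328, f(3.7) ≈ 2.89828.
Sum = Δx · [f(1.3) + f(1.9) + f(2.5) + f(3.1) + f(3.7)].
Sum ≈ 7.27158.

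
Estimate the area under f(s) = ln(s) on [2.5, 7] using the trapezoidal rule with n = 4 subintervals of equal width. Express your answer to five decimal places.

Δs = (7 − 2.5)/4 = 1.125.
f(2.5) ≈ 0.91629, f(3.625) ≈ 1.28785, f(4.75) ≈ 1.55814, f(5.875) ≈ 1.77071, f(7) ≈ 1.94591.
T_4 = (Δs/2)·[f(s_0) + 2f(s_1) + 2f(s_2) + 2f(s_3) + f(s_4)].
Sum ≈ 6.80378.

6.80378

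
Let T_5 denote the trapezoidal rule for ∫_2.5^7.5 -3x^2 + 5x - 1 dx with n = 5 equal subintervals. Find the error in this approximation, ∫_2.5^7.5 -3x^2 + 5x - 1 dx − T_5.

Exact integral: ∫_2.5^7.5 f(x) dx = -286.25.
T_5 = -288.75.
Error = -286.25 − (-288.75) = 2.5.

2.5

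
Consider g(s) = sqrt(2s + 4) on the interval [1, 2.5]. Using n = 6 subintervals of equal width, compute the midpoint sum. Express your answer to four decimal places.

4.1012

Δs = (2.5 − 1)/6 = 0.25.
Midpoints: 1.125, 1.375, 1.625, 1.875, 2.125, 2.375.
g(1.125) ≈ 2.5000, g(1.375) ≈ 2.5981, g(1.625) ≈ 2.6926, g(1.875) ≈ 2.7839, g(2.125) ≈ 2.8723, g(2.375) ≈ 2.9580.
Sum = Δs · [g(1.125) + g(1.375) + g(1.625) + ...].
Sum ≈ 4.1012.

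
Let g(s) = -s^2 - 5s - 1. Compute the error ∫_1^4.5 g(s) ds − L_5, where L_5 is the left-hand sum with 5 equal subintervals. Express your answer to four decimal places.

-12.5767

Exact integral: ∫_1^4.5 g(s) ds ≈ -81.666667.
L_5 = -69.09.
Error ≈ -81.666667 − (-69.09) ≈ -12.5767.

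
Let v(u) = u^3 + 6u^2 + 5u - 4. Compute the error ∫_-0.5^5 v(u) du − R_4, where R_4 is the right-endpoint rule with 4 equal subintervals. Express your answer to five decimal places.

-229.12012

Exact integral: ∫_-0.5^5 v(u) du = 446.359375.
R_4 ≈ 675.4794922.
Error ≈ 446.359375 − 675.4794922 ≈ -229.12012.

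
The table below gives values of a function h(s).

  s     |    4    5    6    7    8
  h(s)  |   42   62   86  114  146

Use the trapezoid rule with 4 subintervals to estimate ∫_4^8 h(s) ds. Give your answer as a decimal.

Δs = 1.
T_4 = (1/2)·[42 + 2·62 + 2·86 + 2·114 + 146] = 356.

356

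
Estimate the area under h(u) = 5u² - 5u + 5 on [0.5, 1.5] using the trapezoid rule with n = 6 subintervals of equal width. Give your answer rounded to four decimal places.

5.4398

Δu = (1.5 − 0.5)/6 = 1/6.
h(0.5) = 3.75, h(2/3) = 35/9, h(5/6) = 155/36, h(1) = 5, h(7/6) = 215/36, h(4/3) = 65/9, h(1.5) = 8.75.
T_6 = (Δu/2)·[h(u_0) + 2h(u_1) + ... + 2h(u_{5}) + h(u_6)].
Sum ≈ 5.4398.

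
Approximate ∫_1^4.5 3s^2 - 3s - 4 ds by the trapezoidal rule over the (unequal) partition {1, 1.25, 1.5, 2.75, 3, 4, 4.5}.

48.8125

Subinterval widths: 0.25, 0.25, 1.25, 0.25, 1, 0.5.
f(1) = -4, f(1.25) = -3.0625, f(1.5) = -1.75, f(2.75) = 10.4375, f(3) = 14, f(4) = 32, f(4.5) = 43.25.
On each subinterval the trapezoid contributes (Δs_i/2)·[f(s_{i-1}) + f(s_i)].
Sum = 48.8125.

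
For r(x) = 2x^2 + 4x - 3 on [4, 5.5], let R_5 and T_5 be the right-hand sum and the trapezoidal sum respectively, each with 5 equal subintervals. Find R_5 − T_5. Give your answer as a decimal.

5.175

R_5 = 97.47.
T_5 = 92.295.
R_5 − T_5 = 5.175.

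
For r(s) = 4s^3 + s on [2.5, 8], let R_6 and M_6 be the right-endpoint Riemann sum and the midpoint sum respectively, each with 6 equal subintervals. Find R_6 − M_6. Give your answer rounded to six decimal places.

985.330729

R_6 ≈ 5046.88020833.
M_6 ≈ 4061.54947917.
R_6 − M_6 ≈ 985.330729.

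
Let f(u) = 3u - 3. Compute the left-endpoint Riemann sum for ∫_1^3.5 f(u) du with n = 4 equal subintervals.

7.03125

Δu = (3.5 − 1)/4 = 0.625.
Left endpoints: 1, 1.625, 2.25, 2.875.
f(1) = 0, f(1.625) = 1.875, f(2.25) = 3.75, f(2.875) = 5.625.
Sum = Δu · [f(1) + f(1.625) + f(2.25) + f(2.875)].
Sum = 7.03125.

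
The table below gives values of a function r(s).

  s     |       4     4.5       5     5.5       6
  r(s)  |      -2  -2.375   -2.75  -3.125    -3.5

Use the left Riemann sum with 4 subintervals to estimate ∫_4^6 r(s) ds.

-5.125

Δs = 0.5.
Sum = 0.5·[(-2) + (-2.375) + (-2.75) + (-3.125)] = -5.125.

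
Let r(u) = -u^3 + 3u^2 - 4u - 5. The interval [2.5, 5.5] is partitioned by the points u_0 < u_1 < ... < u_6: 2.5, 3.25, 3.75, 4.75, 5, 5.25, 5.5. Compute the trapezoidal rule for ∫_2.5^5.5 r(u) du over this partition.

Subinterval widths: 0.75, 0.5, 1, 0.25, 0.25, 0.25.
r(2.5) = -11.875, r(3.25) = -20.640625, r(3.75) = -30.546875, r(4.75) = -63.484375, r(5) = -75, r(5.25) = -88.015625, r(5.5) = -102.625.
On each subinterval the trapezoid contributes (Δu_i/2)·[r(u_{i-1}) + r(u_i)].
Sum = -133.5234375.

-133.5234375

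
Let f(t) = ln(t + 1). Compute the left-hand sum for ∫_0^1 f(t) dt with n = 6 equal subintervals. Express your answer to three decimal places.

Δt = (1 − 0)/6 = 1/6.
Left endpoints: 0, 1/6, 1/3, 0.5, 2/3, 5/6.
f(0) ≈ 0.000, f(1/6) ≈ 0.154, f(1/3) ≈ 0.288, f(0.5) ≈ 0.405, f(2/3) ≈ 0.511, f(5/6) ≈ 0.606.
Sum = Δt · [f(0) + f(1/6) + f(1/3) + ...].
Sum ≈ 0.327.

0.327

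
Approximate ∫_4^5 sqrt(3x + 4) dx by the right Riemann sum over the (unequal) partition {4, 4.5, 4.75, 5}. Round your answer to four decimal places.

4.2494

Subinterval widths: 0.5, 0.25, 0.25.
Right endpoints: 4.5, 4.75, 5.
f(4.5) ≈ 4.1833, f(4.75) ≈ 4.2720, f(5) ≈ 4.3589.
Sum = Σ Δx_i · f(x_i).
Sum ≈ 4.2494.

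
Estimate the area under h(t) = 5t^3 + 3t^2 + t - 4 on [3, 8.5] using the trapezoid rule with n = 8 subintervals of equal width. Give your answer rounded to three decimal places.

7059.247

Δt = (8.5 − 3)/8 = 0.6875.
h(3) = 161, h(3.6875) = 1192703/4096, h(4.375) = 243967/512, h(5.0625) = 2976485/4096, h(5.75) = 1051.484375, h(6.4375) = 5982851/4096, h(7.125) = 1005541/512, h(7.8125) = 10531241/4096, h(8.5) = 3291.875.
T_8 = (Δt/2)·[h(t_0) + 2h(t_1) + ... + 2h(t_{7}) + h(t_8)].
Sum ≈ 7059.247.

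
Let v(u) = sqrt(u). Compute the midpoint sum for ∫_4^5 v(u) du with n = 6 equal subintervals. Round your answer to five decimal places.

Δu = (5 − 4)/6 = 1/6.
Midpoints: 49/12, 4.25, 53/12, 55/12, 4.75, 59/12.
v(49/12) ≈ 2.02073, v(4.25) ≈ 2.06155, v(53/12) ≈ 2.10159, v(55/12) ≈ 2.14087, v(4.75) ≈ 2.17945, v(59/12) ≈ 2.21736.
Sum = Δu · [v(49/12) + v(4.25) + v(53/12) + ...].
Sum ≈ 2.12026.

2.12026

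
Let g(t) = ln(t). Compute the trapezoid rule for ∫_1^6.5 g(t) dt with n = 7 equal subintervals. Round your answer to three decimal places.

6.624

Δt = (6.5 − 1)/7 = 11/14.
g(1) ≈ 0.000, g(25/14) ≈ 0.580, g(18/7) ≈ 0.944, g(47/14) ≈ 1.211, g(29/7) ≈ 1.421, g(69/14) ≈ 1.595, g(40/7) ≈ 1.743, g(6.5) ≈ 1.872.
T_7 = (Δt/2)·[g(t_0) + 2g(t_1) + ... + 2g(t_{6}) + g(t_7)].
Sum ≈ 6.624.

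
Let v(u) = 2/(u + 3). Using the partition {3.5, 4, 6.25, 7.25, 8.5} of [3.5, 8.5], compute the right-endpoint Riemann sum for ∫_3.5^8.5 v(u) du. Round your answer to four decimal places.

1.0419

Subinterval widths: 0.5, 2.25, 1, 1.25.
Right endpoints: 4, 6.25, 7.25, 8.5.
v(4) = 2/7, v(6.25) = 8/37, v(7.25) = 8/41, v(8.5) = 4/23.
Sum = Σ Δu_i · v(u_i).
Sum ≈ 1.0419.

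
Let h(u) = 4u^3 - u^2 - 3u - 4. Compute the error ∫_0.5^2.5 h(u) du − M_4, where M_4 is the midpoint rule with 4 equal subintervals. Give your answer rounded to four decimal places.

Exact integral: ∫_0.5^2.5 h(u) du ≈ 16.833333.
M_4 = 16.125.
Error ≈ 16.833333 − 16.125 ≈ 0.7083.

0.7083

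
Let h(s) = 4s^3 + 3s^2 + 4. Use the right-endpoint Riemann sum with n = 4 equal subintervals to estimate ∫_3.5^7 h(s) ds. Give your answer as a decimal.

3167.9921875

Δs = (7 − 3.5)/4 = 0.875.
Right endpoints: 4.375, 5.25, 6.125, 7.
h(4.375) = 396.3828125, h(5.25) = 665.5, h(6.125) = 1035.6796875, h(7) = 1523.
Sum = Δs · [h(4.375) + h(5.25) + h(6.125) + h(7)].
Sum = 3167.9921875.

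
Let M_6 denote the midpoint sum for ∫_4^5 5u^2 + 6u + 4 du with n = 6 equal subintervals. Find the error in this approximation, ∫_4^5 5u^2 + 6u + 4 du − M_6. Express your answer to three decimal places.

Exact integral: ∫_4^5 f(u) du ≈ 132.66667.
M_6 ≈ 132.65509.
Error ≈ 132.66667 − 132.65509 ≈ 0.012.

0.012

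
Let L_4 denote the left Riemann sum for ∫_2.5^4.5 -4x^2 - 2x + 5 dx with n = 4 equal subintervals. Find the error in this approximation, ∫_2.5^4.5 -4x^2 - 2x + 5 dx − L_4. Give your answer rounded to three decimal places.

Exact integral: ∫_2.5^4.5 f(x) dx ≈ -104.66667.
L_4 = -90.
Error ≈ -104.66667 − (-90) ≈ -14.667.

-14.667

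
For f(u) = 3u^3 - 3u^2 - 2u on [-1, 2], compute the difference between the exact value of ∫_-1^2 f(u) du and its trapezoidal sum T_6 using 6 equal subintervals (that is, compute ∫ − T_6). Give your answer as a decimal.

Exact integral: ∫_-1^2 f(u) du = -0.75.
T_6 = -0.5625.
Error = -0.75 − (-0.5625) = -0.1875.

-0.1875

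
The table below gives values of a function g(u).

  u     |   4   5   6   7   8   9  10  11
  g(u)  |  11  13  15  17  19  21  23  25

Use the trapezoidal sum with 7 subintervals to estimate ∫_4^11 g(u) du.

126

Δu = 1.
T_7 = (1/2)·[11 + 2·13 + 2·15 + 2·17 + 2·19 + 2·21 + 2·23 + 25] = 126.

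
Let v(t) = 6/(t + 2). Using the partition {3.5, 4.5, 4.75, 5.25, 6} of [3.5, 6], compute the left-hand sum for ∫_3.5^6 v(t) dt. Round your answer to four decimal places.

Subinterval widths: 1, 0.25, 0.5, 0.75.
Left endpoints: 3.5, 4.5, 4.75, 5.25.
v(3.5) = 12/11, v(4.5) = 12/13, v(4.75) = 8/9, v(5.25) = 24/29.
Sum = Σ Δt_i · v(t_i).
Sum ≈ 2.3868.

2.3868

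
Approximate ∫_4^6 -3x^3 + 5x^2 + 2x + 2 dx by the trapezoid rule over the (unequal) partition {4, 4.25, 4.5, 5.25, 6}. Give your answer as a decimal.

-508.78125

Subinterval widths: 0.25, 0.25, 0.75, 0.75.
f(4) = -102, f(4.25) = -129.484375, f(4.5) = -161.125, f(5.25) = -283.796875, f(6) = -454.
On each subinterval the trapezoid contributes (Δx_i/2)·[f(x_{i-1}) + f(x_i)].
Sum = -508.78125.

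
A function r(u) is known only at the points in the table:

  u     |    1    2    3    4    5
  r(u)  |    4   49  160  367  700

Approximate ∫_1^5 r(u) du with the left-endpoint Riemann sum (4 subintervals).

580

Δu = 1.
Sum = 1·[4 + 49 + 160 + 367] = 580.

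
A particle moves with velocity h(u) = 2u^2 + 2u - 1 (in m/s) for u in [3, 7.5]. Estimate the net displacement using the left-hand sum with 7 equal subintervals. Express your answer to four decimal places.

Δu = (7.5 − 3)/7 = 9/14.
Left endpoints: 3, 51/14, 30/7, 69/14, 39/7, 87/14, 48/7.
h(3) = 23, h(51/14) = 3217/98, h(30/7) = 2171/49, h(69/14) = 5629/98, h(39/7) = 3539/49, h(87/14) = 8689/98, h(48/7) = 5231/49.
Sum = Δu · [h(3) + h(51/14) + h(30/7) + ...].
Sum ≈ 273.3520.

273.3520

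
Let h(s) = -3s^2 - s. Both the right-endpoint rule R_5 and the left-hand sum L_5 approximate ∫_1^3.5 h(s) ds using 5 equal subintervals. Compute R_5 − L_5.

-18.125

R_5 = -56.875.
L_5 = -38.75.
R_5 − L_5 = -18.125.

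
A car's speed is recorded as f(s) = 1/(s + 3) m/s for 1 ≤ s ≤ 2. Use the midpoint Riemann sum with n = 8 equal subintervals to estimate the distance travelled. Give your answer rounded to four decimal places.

0.2231

Δs = (2 − 1)/8 = 0.125.
Midpoints: 1.0625, 1.1875, 1.3125, 1.4375, 1.5625, 1.6875, 1.8125, 1.9375.
f(1.0625) = 16/65, f(1.1875) = 16/67, f(1.3125) = 16/69, f(1.4375) = 16/71, f(1.5625) = 16/73, f(1.6875) = 16/75, f(1.8125) = 16/77, f(1.9375) = 16/79.
Sum = Δs · [f(1.0625) + f(1.1875) + f(1.3125) + ...].
Sum ≈ 0.2231.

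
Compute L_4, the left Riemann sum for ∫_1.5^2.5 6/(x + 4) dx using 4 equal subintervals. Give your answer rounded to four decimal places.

1.0236

Δx = (2.5 − 1.5)/4 = 0.25.
Left endpoints: 1.5, 1.75, 2, 2.25.
f(1.5) = 12/11, f(1.75) = 24/23, f(2) = 1, f(2.25) = 0.96.
Sum = Δx · [f(1.5) + f(1.75) + f(2) + f(2.25)].
Sum ≈ 1.0236.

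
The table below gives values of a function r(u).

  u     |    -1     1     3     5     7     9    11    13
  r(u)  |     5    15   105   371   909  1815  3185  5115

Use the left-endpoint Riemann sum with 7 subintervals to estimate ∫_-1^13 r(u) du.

12810

Δu = 2.
Sum = 2·[5 + 15 + 105 + 371 + 909 + 1815 + 3185] = 12810.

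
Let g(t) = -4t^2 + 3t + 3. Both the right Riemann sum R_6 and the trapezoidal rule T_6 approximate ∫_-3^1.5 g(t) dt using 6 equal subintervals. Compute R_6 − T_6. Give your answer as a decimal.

R_6 = -23.625.
T_6 = -38.8125.
R_6 − T_6 = 15.1875.

15.1875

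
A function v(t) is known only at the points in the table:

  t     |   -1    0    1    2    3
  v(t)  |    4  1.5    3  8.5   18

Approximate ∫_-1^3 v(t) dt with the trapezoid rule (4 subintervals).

24

Δt = 1.
T_4 = (1/2)·[4 + 2·1.5 + 2·3 + 2·8.5 + 18] = 24.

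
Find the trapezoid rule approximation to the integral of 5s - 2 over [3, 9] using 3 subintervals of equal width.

Δs = (9 − 3)/3 = 2.
f(3) = 13, f(5) = 23, f(7) = 33, f(9) = 43.
T_3 = (Δs/2)·[f(s_0) + 2f(s_1) + 2f(s_2) + f(s_3)].
Sum = 168.

168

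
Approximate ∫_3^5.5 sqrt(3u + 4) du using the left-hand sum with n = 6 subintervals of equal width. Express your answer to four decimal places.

Δu = (5.5 − 3)/6 = 5/12.
Left endpoints: 3, 41/12, 23/6, 4.25, 14/3, 61/12.
f(3) ≈ 3.6056, f(41/12) ≈ 3.7749, f(23/6) ≈ 3.9370, f(4.25) ≈ 4.0927, f(14/3) ≈ 4.2426, f(61/12) ≈ 4.3875.
Sum = Δu · [f(3) + f(41/12) + f(23/6) + ...].
Sum ≈ 10.0168.

10.0168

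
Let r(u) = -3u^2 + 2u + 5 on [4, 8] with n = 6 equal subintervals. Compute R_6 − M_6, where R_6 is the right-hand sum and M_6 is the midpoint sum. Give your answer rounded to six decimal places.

R_6 ≈ -426.22222222.
M_6 ≈ -379.55555556.
R_6 − M_6 ≈ -46.666667.

-46.666667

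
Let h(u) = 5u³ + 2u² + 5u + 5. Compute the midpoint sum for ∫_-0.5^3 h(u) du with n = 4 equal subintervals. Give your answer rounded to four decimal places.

153.9966

Δu = (3 − (-0.5))/4 = 0.875.
Midpoints: -0.0625, 0.8125, 1.6875, 2.5625.
h(-0.0625) = 19227/4096, h(0.8125) = 53513/4096, h(1.6875) = 176783/4096, h(2.5625) = 471357/4096.
Sum = Δu · [h(-0.0625) + h(0.8125) + h(1.6875) + h(2.5625)].
Sum ≈ 153.9966.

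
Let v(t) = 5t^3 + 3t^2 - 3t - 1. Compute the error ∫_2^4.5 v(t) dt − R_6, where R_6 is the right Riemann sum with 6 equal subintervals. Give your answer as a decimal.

Exact integral: ∫_2^4.5 v(t) dt = 548.828125.
R_6 = 647.75390625.
Error = 548.828125 − 647.75390625 = -98.92578125.

-98.92578125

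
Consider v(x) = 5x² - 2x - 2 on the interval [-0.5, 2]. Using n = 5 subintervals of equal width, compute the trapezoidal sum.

Δx = (2 − (-0.5))/5 = 0.5.
v(-0.5) = 0.25, v(0) = -2, v(0.5) = -1.75, v(1) = 1, v(1.5) = 6.25, v(2) = 14.
T_5 = (Δx/2)·[v(x_0) + 2v(x_1) + ... + 2v(x_{4}) + v(x_5)].
Sum = 5.3125.

5.3125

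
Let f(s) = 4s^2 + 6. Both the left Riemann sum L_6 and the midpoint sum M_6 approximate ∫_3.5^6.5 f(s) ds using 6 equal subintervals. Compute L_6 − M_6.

-29.25

L_6 = 297.5.
M_6 = 326.75.
L_6 − M_6 = -29.25.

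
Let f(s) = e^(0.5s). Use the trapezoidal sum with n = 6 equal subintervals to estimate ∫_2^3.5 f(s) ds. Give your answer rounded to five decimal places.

6.08055

Δs = (3.5 − 2)/6 = 0.25.
f(2) ≈ 2.71828, f(2.25) ≈ 3.08022, f(2.5) ≈ 3.49034, f(2.75) ≈ 3.95508, f(3) ≈ 4.48169, f(3.25) ≈ 5.07842, f(3.5) ≈ 5.75460.
T_6 = (Δs/2)·[f(s_0) + 2f(s_1) + ... + 2f(s_{5}) + f(s_6)].
Sum ≈ 6.08055.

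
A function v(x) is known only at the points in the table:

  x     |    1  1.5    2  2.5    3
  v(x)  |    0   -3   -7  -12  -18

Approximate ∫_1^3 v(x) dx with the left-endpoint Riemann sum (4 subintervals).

Δx = 0.5.
Sum = 0.5·[0 + (-3) + (-7) + (-12)] = -11.

-11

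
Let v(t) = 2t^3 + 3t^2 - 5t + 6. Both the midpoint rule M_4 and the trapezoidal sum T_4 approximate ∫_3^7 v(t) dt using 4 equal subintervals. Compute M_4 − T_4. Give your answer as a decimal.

M_4 = 1389.
T_4 = 1422.
M_4 − T_4 = -33.

-33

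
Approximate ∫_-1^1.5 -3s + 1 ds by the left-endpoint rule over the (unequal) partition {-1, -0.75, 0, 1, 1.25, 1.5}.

Subinterval widths: 0.25, 0.75, 1, 0.25, 0.25.
Left endpoints: -1, -0.75, 0, 1, 1.25.
f(-1) = 4, f(-0.75) = 3.25, f(0) = 1, f(1) = -2, f(1.25) = -2.75.
Sum = Σ Δs_i · f(s_i).
Sum = 3.25.

3.25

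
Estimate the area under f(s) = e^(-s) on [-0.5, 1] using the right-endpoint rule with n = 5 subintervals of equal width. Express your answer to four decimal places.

Δs = (1 − (-0.5))/5 = 0.3.
Right endpoints: -0.2, 0.1, 0.4, 0.7, 1.
f(-0.2) ≈ 1.2214, f(0.1) ≈ 0.9048, f(0.4) ≈ 0.6703, f(0.7) ≈ 0.4966, f(1) ≈ 0.3679.
Sum = Δs · [f(-0.2) + f(0.1) + f(0.4) + f(0.7) + f(1)].
Sum ≈ 1.0983.

1.0983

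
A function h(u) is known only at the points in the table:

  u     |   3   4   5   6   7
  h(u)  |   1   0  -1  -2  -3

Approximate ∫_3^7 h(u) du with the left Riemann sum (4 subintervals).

-2

Δu = 1.
Sum = 1·[1 + 0 + (-1) + (-2)] = -2.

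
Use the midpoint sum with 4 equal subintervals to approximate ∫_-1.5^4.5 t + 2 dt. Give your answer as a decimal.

21

Δt = (4.5 − (-1.5))/4 = 1.5.
Midpoints: -0.75, 0.75, 2.25, 3.75.
f(-0.75) = 1.25, f(0.75) = 2.75, f(2.25) = 4.25, f(3.75) = 5.75.
Sum = Δt · [f(-0.75) + f(0.75) + f(2.25) + f(3.75)].
Sum = 21.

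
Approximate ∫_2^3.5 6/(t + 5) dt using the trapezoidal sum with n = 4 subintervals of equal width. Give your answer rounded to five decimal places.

1.16540

Δt = (3.5 − 2)/4 = 0.375.
f(2) = 6/7, f(2.375) = 48/59, f(2.75) = 24/31, f(3.125) = 48/65, f(3.5) = 12/17.
T_4 = (Δt/2)·[f(t_0) + 2f(t_1) + 2f(t_2) + 2f(t_3) + f(t_4)].
Sum ≈ 1.16540.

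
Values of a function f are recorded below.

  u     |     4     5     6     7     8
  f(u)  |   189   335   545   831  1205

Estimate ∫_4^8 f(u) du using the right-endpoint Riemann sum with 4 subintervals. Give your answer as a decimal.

2916

Δu = 1.
Sum = 1·[335 + 545 + 831 + 1205] = 2916.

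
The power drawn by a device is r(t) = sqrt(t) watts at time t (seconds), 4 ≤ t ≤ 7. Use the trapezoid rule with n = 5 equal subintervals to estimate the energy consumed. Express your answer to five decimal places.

Δt = (7 − 4)/5 = 0.6.
r(4) ≈ 2.00000, r(4.6) ≈ 2.14476, r(5.2) ≈ 2.28035, r(5.8) ≈ 2.40832, r(6.4) ≈ 2.52982, r(7) ≈ 2.64575.
T_5 = (Δt/2)·[r(t_0) + 2r(t_1) + ... + 2r(t_{4}) + r(t_5)].
Sum ≈ 7.01168.

7.01168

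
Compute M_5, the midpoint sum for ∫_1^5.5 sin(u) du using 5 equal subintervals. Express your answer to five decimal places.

-0.17419

Δu = (5.5 − 1)/5 = 0.9.
Midpoints: 1.45, 2.35, 3.25, 4.15, 5.05.
f(1.45) ≈ 0.99271, f(2.35) ≈ 0.71147, f(3.25) ≈ -0.10820, f(4.15) ≈ -0.84598, f(5.05) ≈ -0.94355.
Sum = Δu · [f(1.45) + f(2.35) + f(3.25) + f(4.15) + f(5.05)].
Sum ≈ -0.17419.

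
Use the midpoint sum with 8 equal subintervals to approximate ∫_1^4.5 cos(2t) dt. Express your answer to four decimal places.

-0.2567

Δt = (4.5 − 1)/8 = 0.4375.
Midpoints: 1.21875, 1.65625, 2.09375, 2.53125, 2.96875, 3.40625, 3.84375, 4.28125.
f(1.21875) ≈ -0.7622, f(1.65625) ≈ -0.9854, f(2.09375) ≈ -0.5011, f(2.53125) ≈ 0.3430, f(2.96875) ≈ 0.9408, f(3.40625) ≈ 0.8632, f(3.84375) ≈ 0.1657, f(4.28125) ≈ -0.6507.
Sum = Δt · [f(1.21875) + f(1.65625) + f(2.09375) + ...].
Sum ≈ -0.2567.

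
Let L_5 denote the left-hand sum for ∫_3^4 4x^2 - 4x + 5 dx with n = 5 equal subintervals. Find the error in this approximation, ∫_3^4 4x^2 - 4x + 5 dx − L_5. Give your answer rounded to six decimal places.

Exact integral: ∫_3^4 f(x) dx ≈ 40.33333333.
L_5 = 37.96.
Error ≈ 40.33333333 − 37.96 ≈ 2.373333.

2.373333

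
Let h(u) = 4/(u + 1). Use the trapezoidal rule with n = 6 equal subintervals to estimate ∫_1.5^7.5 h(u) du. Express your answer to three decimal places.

Δu = (7.5 − 1.5)/6 = 1.
h(1.5) = 1.6, h(2.5) = 8/7, h(3.5) = 8/9, h(4.5) = 8/11, h(5.5) = 8/13, h(6.5) = 8/15, h(7.5) = 8/17.
T_6 = (Δu/2)·[h(u_0) + 2h(u_1) + ... + 2h(u_{5}) + h(u_6)].
Sum ≈ 4.943.

4.943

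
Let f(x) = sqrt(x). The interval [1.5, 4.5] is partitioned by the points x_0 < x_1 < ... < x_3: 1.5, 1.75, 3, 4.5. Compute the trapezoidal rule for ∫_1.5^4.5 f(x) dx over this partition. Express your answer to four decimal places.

5.1178

Subinterval widths: 0.25, 1.25, 1.5.
f(1.5) ≈ 1.2247, f(1.75) ≈ 1.3229, f(3) ≈ 1.7321, f(4.5) ≈ 2.1213.
On each subinterval the trapezoid contributes (Δx_i/2)·[f(x_{i-1}) + f(x_i)].
Sum ≈ 5.1178.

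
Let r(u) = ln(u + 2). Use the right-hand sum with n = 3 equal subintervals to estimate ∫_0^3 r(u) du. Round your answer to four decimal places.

Δu = (3 − 0)/3 = 1.
Right endpoints: 1, 2, 3.
r(1) ≈ 1.0986, r(2) ≈ 1.3863, r(3) ≈ 1.6094.
Sum = Δu · [r(1) + r(2) + r(3)].
Sum ≈ 4.0943.

4.0943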